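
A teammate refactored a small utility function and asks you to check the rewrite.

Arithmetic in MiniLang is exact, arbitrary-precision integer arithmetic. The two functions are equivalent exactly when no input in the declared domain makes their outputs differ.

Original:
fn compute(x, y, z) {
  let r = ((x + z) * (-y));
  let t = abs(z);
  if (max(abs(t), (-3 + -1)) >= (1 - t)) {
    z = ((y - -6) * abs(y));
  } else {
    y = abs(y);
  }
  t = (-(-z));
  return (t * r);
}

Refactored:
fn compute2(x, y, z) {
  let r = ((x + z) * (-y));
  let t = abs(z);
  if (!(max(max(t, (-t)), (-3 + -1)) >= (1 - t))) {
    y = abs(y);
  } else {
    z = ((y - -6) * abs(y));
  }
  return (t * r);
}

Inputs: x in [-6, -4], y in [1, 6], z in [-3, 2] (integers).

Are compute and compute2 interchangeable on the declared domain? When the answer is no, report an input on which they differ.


Take x=-6, y=1, z=-3.
compute: r=9, then t=3, then (max(abs(t), (-3 + -1)) >= (1 - t)) is true, then z=7, then t=7, then returns 63
compute2: r=9, then t=3, then (!(max(max(t, (-t)), (-3 + -1)) >= (1 - t))) is false, then z=7, then returns 27
63 against 27: the behavior changed.
verdict: not equivalent; witness: x=-6, y=1, z=-3


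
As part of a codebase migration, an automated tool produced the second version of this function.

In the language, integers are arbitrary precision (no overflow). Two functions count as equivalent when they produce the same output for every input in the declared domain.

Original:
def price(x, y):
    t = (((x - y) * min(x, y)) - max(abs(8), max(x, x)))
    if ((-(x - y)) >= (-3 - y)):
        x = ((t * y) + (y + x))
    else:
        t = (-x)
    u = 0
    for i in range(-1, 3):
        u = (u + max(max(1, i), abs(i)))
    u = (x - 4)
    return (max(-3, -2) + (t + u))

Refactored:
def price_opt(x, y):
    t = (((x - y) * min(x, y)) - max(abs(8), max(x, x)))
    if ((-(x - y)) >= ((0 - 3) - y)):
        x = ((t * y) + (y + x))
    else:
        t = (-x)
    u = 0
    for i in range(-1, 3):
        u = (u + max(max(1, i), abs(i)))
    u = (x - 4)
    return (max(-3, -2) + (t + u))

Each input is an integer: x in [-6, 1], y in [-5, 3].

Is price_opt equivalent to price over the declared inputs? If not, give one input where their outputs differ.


The two versions differ — the changes include constant usage differs; arithmetic usage differs.
As a probe, take x=-3, y=3: price runs t becomes 10; next ((-(x - y)) >= (-3 - y)) evaluates to true; next x becomes 30; next u becomes 0; next at i=-1:; next u becomes 1; next at i=0:; next u becomes 2; next at i=1:; next u becomes 3; next at i=2:; next u becomes 5; next u becomes 26; next final value 34; price_opt runs t becomes 10; next ((-(x - y)) >= ((0 - 3) - y)) evaluates to true; next x becomes 30; next u becomes 0; next at i=-1:; next u becomes 1; next at i=0:; next u becomes 2; next at i=1:; next u becomes 3; next at i=2:; next u becomes 5; next u becomes 26; next final value 34; both end at 34.
Every one of the 72 inputs gives matching results.
verdict: equivalent


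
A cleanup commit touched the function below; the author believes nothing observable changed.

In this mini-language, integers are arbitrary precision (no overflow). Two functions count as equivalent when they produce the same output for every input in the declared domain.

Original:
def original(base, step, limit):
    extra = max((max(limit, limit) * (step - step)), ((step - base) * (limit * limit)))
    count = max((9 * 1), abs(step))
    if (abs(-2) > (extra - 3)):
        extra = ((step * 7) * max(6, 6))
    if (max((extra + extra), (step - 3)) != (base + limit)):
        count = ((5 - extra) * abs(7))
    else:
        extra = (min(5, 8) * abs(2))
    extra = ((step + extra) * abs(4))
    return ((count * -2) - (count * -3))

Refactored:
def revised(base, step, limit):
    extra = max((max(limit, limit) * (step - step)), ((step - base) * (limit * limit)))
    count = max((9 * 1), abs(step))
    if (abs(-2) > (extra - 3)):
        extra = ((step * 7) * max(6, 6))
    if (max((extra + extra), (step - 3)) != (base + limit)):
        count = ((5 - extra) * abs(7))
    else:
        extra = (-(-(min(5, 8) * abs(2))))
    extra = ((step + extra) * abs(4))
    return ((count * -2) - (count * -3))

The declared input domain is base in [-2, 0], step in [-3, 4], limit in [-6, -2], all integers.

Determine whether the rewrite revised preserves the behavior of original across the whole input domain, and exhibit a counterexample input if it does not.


The two are interchangeable: same computation, different form, and every declared input agrees.
Tracing base=-2, step=-2, limit=-3: original: extra := 0 | count := 9 | (abs(-2) > (extra - 3)): true | extra := -84 | (max((extra + extra), (step - 3)) != (base + limit)): false | extra := 10 | extra := 32 | result 9 | revised: extra := 0 | count := 9 | (abs(-2) > (extra - 3)): true | extra := -84 | (max((extra + extra), (step - 3)) != (base + limit)): false | extra := 10 | extra := 32 | result 9 — matching result 9.
Sweeping the whole domain (120 inputs) finds no disagreement.
verdict: equivalent


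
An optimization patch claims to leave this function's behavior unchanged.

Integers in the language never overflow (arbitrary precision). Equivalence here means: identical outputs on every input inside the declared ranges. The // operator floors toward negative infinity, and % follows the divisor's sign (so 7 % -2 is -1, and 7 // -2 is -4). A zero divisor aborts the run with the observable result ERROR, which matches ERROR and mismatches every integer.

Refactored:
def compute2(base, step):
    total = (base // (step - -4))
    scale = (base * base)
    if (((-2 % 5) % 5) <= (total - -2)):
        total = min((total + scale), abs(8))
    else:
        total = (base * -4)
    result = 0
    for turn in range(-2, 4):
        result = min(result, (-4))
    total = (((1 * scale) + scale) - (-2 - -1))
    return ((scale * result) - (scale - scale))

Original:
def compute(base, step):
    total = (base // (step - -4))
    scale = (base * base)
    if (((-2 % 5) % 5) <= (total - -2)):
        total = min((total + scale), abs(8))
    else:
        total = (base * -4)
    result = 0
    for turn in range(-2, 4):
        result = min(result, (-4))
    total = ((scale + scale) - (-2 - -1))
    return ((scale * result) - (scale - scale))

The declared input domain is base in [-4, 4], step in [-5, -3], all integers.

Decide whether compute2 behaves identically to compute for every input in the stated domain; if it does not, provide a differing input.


Comparing the listings, the differences include: constant usage differs, and arithmetic usage differs.
As a probe, take base=-3, step=-3: compute runs total=-3, then scale=9, then (((-2 % 5) % 5) <= (total - -2)) is false, then total=12, then result=0, then (turn=-2), then result=-4, then (turn=-1), then result=-4, then (turn=0), then result=-4, then (turn=1), then result=-4, then (turn=2), then result=-4, then (turn=3), then result=-4, then total=19, then returns -36; compute2 runs total=-3, then scale=9, then (((-2 % 5) % 5) <= (total - -2)) is false, then total=12, then result=0, then (turn=-2), then result=-4, then (turn=-1), then result=-4, then (turn=0), then result=-4, then (turn=1), then result=-4, then (turn=2), then result=-4, then (turn=3), then result=-4, then total=19, then returns -36; both end at -36.
Across all 27 domain points the two functions coincide.
verdict: equivalent


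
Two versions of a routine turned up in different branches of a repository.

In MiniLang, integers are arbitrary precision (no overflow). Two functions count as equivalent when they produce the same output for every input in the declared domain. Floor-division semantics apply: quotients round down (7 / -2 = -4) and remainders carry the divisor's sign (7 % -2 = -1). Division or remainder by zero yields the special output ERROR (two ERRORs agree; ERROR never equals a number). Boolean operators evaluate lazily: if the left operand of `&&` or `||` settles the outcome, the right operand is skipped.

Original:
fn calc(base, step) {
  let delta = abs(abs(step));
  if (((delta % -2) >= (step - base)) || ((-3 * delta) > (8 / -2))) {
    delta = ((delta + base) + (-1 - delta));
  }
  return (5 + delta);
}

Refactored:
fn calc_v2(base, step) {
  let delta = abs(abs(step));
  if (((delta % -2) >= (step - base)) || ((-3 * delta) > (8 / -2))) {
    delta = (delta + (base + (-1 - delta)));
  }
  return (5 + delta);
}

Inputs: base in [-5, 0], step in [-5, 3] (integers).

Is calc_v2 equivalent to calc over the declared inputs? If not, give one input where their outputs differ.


Differences: same computation, different form — yet all 54 inputs agree.
verdict: equivalent


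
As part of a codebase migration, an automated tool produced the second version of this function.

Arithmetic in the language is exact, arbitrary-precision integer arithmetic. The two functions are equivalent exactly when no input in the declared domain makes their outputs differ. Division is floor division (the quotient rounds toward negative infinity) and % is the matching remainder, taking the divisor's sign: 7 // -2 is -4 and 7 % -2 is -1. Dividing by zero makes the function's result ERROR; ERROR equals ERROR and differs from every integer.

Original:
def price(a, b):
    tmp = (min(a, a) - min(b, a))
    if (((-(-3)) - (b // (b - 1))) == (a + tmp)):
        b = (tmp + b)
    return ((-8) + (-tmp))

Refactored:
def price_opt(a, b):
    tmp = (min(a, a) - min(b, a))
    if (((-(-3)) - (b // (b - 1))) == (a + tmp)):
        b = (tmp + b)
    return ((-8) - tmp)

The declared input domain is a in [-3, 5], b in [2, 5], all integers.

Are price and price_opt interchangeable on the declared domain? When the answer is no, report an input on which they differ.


Differences: arithmetic usage differs — yet all 36 inputs agree.
verdict: equivalent


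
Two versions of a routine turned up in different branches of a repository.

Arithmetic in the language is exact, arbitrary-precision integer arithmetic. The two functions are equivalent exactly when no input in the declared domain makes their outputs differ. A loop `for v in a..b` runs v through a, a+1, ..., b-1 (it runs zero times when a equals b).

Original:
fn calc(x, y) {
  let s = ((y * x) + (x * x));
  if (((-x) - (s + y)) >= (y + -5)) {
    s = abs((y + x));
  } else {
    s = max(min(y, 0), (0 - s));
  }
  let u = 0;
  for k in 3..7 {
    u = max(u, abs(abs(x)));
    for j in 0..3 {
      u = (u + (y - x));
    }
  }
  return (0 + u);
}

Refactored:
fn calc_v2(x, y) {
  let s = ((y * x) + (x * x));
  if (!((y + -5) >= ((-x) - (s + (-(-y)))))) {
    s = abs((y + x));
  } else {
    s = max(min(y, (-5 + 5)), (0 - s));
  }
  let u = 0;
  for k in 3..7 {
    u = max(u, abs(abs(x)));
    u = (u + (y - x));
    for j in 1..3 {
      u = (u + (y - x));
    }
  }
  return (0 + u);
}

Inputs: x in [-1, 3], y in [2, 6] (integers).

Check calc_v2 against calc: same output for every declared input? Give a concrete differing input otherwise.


Equivalent. Whatever the rewrite altered, no input in the stated domain can expose a difference.
Checked all 25 inputs in the declared domain: the outputs agree on every one.
Spot check at x=-1, y=5 — calc: s := -4 | (((-x) - (s + y)) >= (y + -5)): true | s := 4 | u := 0 | iter k=3: | u := 1 | iter j=0: | u := 7 | iter j=1: | u := 13 | iter j=2: | u := 19 | iter k=4: | u := 19 | iter j=0: | u := 25 | iter j=1: | u := 31 | iter j=2: | u := 37 | iter k=5: | u := 37 | iter j=0: | u := 43 | iter j=1: | u := 49 | iter j=2: | u := 55 | iter k=6: | u := 55 | iter j=0: | u := 61 | iter j=1: | u := 67 | iter j=2: | u := 73 | result 73. calc_v2: s := -4 | (!((y + -5) >= ((-x) - (s + (-(-y)))))): false | s := 4 | u := 0 | iter k=3: | u := 1 | u := 7 | iter j=1: | u := 13 | iter j=2: | u := 19 | iter k=4: | u := 19 | u := 25 | iter j=1: | u := 31 | iter j=2: | u := 37 | iter k=5: | u := 37 | u := 43 | iter j=1: | u := 49 | iter j=2: | u := 55 | iter k=6: | u := 55 | u := 61 | iter j=1: | u := 67 | iter j=2: | u := 73 | result 73. Both give 73.
verdict: equivalent


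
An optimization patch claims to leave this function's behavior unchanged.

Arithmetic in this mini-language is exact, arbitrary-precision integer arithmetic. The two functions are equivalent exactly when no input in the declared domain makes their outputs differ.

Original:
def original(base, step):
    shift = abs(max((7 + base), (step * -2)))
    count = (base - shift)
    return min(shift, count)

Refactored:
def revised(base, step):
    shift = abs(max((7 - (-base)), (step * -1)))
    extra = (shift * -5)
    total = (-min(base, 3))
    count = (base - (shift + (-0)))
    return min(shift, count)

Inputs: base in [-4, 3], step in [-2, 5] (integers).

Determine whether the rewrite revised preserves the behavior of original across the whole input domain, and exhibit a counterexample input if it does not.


Evaluate both at base=-4, step=-2.
original: shift = 4; count = -8; return -8
revised: shift = 3; extra = -15; total = 4; count = -7; return -7
-8 vs -7 — the two versions disagree here.
verdict: not equivalent; witness: base=-4, step=-2


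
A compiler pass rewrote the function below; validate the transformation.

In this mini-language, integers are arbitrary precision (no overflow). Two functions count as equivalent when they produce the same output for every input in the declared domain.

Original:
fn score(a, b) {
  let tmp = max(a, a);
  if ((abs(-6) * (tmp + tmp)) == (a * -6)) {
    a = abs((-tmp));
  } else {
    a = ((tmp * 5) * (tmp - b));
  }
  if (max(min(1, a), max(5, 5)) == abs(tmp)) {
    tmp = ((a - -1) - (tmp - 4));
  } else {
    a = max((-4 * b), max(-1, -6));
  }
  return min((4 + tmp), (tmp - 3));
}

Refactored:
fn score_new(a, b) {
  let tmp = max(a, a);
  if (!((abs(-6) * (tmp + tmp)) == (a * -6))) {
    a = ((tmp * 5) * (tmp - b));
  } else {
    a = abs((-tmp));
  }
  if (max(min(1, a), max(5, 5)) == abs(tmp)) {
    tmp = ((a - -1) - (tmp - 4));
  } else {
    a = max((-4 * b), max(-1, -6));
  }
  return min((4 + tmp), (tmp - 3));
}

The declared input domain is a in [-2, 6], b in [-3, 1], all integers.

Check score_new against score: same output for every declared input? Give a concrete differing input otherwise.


The two versions differ — the changes include boolean connective usage differs.
Spot check at a=2, b=-3 — score: tmp := 2 | ((abs(-6) * (tmp + tmp)) == (a * -6)): false | a := 50 | (max(min(1, a), max(5, 5)) == abs(tmp)): false | a := 12 | result -1. score_new: tmp := 2 | (!((abs(-6) * (tmp + tmp)) == (a * -6))): true | a := 50 | (max(min(1, a), max(5, 5)) == abs(tmp)): false | a := 12 | result -1. Both give -1.
Across all 45 domain points the two functions coincide.
verdict: equivalent


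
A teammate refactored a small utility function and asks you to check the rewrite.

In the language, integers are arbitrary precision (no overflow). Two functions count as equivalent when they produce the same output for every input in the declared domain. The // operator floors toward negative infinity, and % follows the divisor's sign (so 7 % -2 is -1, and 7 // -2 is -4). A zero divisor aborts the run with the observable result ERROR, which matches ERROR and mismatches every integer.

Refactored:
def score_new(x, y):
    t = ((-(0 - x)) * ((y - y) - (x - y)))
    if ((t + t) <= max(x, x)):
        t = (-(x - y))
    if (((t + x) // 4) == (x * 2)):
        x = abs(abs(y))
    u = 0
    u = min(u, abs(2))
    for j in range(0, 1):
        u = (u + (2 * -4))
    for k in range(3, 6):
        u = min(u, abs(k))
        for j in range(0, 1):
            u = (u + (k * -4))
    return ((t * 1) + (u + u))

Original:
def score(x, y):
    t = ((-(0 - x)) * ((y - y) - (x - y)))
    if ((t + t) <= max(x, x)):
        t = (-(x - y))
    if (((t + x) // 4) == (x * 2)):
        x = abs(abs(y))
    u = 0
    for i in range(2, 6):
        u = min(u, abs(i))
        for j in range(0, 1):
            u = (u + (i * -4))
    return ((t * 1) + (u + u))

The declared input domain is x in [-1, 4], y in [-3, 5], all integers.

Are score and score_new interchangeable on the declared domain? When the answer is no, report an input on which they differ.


Equivalent — the differences include loop structure differs; constant usage differs; statement counts differ; min/max/abs usage differs; local variable names differ; arithmetic usage differs, yet no declared input distinguishes the two.
One worked example (x=1, y=5) — score: t = 4; ((t + t) <= max(x, x)) -> false; (((t + x) // 4) == (x * 2)) -> false; u = 0; [i=2]; u = 0; [j=0]; u = -8; [i=3]; u = -8; [j=0]; u = -20; [i=4]; u = -20; [j=0]; u = -36; [i=5]; u = -36; [j=0]; u = -56; return -108; score_new: t = 4; ((t + t) <= max(x, x)) -> false; (((t + x) // 4) == (x * 2)) -> false; u = 0; u = 0; [j=0]; u = -8; [k=3]; u = -8; [j=0]; u = -20; [k=4]; u = -20; [j=0]; u = -36; [k=5]; u = -36; [j=0]; u = -56; return -108; agreement on -108.
An exhaustive pass over the 54 declared inputs shows identical outputs.
verdict: equivalent


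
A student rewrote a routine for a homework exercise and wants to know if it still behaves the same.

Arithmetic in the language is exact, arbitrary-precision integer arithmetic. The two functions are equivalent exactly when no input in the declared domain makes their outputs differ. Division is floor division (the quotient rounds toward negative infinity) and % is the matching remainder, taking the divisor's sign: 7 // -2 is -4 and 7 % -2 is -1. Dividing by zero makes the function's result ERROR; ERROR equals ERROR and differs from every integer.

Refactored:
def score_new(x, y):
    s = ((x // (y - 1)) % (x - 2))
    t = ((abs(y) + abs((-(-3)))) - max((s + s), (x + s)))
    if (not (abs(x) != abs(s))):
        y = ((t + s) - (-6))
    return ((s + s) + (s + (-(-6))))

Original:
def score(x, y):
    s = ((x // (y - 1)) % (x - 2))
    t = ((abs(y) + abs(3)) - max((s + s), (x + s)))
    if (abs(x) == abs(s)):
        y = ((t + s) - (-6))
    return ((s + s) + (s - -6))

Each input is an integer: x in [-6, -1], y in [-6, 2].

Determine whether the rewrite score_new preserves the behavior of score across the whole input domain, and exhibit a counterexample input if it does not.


Changes here: arithmetic usage differs; boolean connective usage differs; comparison usage differs; the full 54-point sweep finds no disagreement.
verdict: equivalent


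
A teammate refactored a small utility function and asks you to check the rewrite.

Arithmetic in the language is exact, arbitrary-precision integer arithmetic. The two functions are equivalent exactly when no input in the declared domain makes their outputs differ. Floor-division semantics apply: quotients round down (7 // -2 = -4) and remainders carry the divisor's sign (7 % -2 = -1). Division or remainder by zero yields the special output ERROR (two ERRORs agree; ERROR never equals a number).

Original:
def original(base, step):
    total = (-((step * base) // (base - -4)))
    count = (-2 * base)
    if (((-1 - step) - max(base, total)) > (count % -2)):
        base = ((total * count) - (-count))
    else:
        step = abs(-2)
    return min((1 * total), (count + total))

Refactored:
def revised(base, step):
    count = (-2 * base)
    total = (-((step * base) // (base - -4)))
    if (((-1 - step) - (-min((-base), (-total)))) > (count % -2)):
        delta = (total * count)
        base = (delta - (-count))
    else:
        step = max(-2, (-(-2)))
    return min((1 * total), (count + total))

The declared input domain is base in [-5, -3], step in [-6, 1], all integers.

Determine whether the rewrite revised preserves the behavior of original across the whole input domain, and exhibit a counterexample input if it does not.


Changes here: local variable names differ, min/max/abs usage differs, constant usage differs, statement counts differ; the full 24-point sweep finds no disagreement.
verdict: equivalent


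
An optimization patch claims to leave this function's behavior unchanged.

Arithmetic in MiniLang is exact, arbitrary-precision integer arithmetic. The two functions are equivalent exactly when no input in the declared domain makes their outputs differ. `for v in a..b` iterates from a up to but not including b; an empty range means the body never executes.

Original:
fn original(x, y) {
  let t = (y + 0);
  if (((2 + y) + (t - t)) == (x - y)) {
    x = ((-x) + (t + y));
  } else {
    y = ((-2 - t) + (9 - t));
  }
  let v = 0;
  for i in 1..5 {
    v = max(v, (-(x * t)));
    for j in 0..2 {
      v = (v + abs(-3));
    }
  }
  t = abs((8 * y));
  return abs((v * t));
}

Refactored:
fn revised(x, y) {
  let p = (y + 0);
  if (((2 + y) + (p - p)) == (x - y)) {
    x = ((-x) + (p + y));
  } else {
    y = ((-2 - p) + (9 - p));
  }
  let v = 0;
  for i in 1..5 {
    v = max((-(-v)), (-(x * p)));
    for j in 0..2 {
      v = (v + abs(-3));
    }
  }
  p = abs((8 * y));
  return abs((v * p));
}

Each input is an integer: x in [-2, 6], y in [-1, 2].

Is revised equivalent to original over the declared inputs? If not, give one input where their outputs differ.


Comparing the listings, the differences include: local variable names differ.
Tracing x=5, y=1: original: t := 1 | (((2 + y) + (t - t)) == (x - y)): false | y := 5 | v := 0 | iter i=1: | v := 0 | iter j=0: | v := 3 | iter j=1: | v := 6 | iter i=2: | v := 6 | iter j=0: | v := 9 | iter j=1: | v := 12 | iter i=3: | v := 12 | iter j=0: | v := 15 | iter j=1: | v := 18 | iter i=4: | v := 18 | iter j=0: | v := 21 | iter j=1: | v := 24 | t := 40 | result 960 | revised: p := 1 | (((2 + y) + (p - p)) == (x - y)): false | y := 5 | v := 0 | iter i=1: | v := 0 | iter j=0: | v := 3 | iter j=1: | v := 6 | iter i=2: | v := 6 | iter j=0: | v := 9 | iter j=1: | v := 12 | iter i=3: | v := 12 | iter j=0: | v := 15 | iter j=1: | v := 18 | iter i=4: | v := 18 | iter j=0: | v := 21 | iter j=1: | v := 24 | p := 40 | result 960 — matching result 960.
Checked all 36 inputs in the declared domain: the outputs agree on every one.
verdict: equivalent


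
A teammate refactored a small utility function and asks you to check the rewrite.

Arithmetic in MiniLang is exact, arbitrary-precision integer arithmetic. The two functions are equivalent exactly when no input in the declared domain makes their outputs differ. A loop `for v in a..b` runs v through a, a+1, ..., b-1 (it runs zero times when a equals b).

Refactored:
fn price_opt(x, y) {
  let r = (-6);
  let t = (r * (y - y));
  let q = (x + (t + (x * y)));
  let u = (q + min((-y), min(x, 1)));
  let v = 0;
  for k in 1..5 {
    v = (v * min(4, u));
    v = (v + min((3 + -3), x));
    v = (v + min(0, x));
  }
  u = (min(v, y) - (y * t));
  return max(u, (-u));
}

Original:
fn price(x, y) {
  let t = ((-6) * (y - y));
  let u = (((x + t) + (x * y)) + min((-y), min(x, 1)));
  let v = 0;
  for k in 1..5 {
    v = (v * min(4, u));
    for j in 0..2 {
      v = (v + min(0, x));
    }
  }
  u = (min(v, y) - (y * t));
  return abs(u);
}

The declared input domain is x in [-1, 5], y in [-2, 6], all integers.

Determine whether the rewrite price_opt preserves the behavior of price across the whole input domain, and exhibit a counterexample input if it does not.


Comparing the listings, the differences include: arithmetic usage differs; constant usage differs; min/max/abs usage differs; statement counts differ; local variable names differ; loop structure differs.
As a probe, take x=2, y=-2: price runs t := 0 | u := -1 | v := 0 | iter k=1: | v := 0 | iter j=0: | v := 0 | iter j=1: | v := 0 | iter k=2: | v := 0 | iter j=0: | v := 0 | iter j=1: | v := 0 | iter k=3: | v := 0 | iter j=0: | v := 0 | iter j=1: | v := 0 | iter k=4: | v := 0 | iter j=0: | v := 0 | iter j=1: | v := 0 | u := -2 | result 2; price_opt runs r := -6 | t := 0 | q := -2 | u := -1 | v := 0 | iter k=1: | v := 0 | v := 0 | v := 0 | iter k=2: | v := 0 | v := 0 | v := 0 | iter k=3: | v := 0 | v := 0 | v := 0 | iter k=4: | v := 0 | v := 0 | v := 0 | u := -2 | result 2; both end at 2.
Checked all 63 inputs in the declared domain: the outputs agree on every one.
verdict: equivalent


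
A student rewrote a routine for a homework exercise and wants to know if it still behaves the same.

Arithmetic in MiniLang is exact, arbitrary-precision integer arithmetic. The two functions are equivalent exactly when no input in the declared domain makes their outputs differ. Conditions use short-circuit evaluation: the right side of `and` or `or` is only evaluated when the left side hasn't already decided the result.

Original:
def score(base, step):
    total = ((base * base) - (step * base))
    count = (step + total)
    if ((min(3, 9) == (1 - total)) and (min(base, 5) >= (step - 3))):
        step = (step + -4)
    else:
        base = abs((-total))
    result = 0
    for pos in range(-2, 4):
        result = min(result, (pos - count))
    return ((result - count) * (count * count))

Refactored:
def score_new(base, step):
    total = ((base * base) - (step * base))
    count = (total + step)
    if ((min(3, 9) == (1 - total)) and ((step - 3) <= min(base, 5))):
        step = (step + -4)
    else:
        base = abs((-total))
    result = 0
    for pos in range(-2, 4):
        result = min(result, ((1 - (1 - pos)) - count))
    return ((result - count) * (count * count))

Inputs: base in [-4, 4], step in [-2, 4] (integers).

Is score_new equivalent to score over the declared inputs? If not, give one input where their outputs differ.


Reading the diff, among the changes: arithmetic usage differs; constant usage differs; comparison usage differs.
One worked example (base=2, step=4) — score: total becomes -4; next count becomes 0; next ((min(3, 9) == (1 - total)) and (min(base, 5) >= (step - 3))) evaluates to false; next base becomes 4; next result becomes 0; next at pos=-2:; next result becomes -2; next at pos=-1:; next result becomes -2; next at pos=0:; next result becomes -2; next at pos=1:; next result becomes -2; next at pos=2:; next result becomes -2; next at pos=3:; next result becomes -2; next final value 0; score_new: total becomes -4; next count becomes 0; next ((min(3, 9) == (1 - total)) and ((step - 3) <= min(base, 5))) evaluates to false; next base becomes 4; next result becomes 0; next at pos=-2:; next result becomes -2; next at pos=-1:; next result becomes -2; next at pos=0:; next result becomes -2; next at pos=1:; next result becomes -2; next at pos=2:; next result becomes -2; next at pos=3:; next result becomes -2; next final value 0; agreement on 0.
Across all 63 domain points the two functions coincide.
verdict: equivalent


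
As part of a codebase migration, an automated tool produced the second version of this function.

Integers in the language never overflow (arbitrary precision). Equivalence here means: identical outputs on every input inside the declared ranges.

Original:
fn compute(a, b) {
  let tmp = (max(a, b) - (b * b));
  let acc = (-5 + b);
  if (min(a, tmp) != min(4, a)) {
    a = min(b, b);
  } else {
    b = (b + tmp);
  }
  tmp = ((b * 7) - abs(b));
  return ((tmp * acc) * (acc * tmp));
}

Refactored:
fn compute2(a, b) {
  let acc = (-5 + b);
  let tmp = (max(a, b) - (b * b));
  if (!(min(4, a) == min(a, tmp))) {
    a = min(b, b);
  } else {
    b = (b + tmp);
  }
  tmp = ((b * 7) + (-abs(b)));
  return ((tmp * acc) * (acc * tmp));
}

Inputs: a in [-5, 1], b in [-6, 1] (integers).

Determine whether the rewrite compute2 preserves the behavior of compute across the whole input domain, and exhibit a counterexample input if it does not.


The two versions differ — the changes include comparison usage differs; and arithmetic usage differs; and boolean connective usage differs.
As a probe, take a=-2, b=-4: compute runs tmp becomes -18; next acc becomes -9; next (min(a, tmp) != min(4, a)) evaluates to true; next a becomes -4; next tmp becomes -32; next final value 82944; compute2 runs acc becomes -9; next tmp becomes -18; next (!(min(4, a) == min(a, tmp))) evaluates to true; next a becomes -4; next tmp becomes -32; next final value 82944; both end at 82944.
Sweeping the whole domain (56 inputs) finds no disagreement.
verdict: equivalent


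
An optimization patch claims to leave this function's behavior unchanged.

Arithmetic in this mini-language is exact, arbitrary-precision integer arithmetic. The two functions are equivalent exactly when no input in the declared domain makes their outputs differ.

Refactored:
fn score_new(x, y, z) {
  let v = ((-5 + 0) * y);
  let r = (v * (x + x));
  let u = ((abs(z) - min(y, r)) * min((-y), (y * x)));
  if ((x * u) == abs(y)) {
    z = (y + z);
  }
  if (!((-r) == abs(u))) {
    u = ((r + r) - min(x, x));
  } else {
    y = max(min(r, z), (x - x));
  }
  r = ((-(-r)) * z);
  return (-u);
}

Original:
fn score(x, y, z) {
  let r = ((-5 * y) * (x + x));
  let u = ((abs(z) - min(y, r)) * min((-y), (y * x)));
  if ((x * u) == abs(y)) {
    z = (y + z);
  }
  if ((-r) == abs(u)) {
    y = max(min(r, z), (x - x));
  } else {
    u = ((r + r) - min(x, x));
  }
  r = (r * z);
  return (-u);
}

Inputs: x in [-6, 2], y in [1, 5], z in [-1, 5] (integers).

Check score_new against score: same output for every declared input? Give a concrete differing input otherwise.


Reading the diff, among the changes: arithmetic usage differs, constant usage differs, boolean connective usage differs, local variable names differ, statement counts differ.
One worked example (x=2, y=5, z=2) — score: r := -100 | u := -510 | ((x * u) == abs(y)): false | ((-r) == abs(u)): false | u := -202 | r := -200 | result 202; score_new: v := -25 | r := -100 | u := -510 | ((x * u) == abs(y)): false | (!((-r) == abs(u))): true | u := -202 | r := -200 | result 202; agreement on 202.
Across all 315 domain points the two functions coincide.
verdict: equivalent


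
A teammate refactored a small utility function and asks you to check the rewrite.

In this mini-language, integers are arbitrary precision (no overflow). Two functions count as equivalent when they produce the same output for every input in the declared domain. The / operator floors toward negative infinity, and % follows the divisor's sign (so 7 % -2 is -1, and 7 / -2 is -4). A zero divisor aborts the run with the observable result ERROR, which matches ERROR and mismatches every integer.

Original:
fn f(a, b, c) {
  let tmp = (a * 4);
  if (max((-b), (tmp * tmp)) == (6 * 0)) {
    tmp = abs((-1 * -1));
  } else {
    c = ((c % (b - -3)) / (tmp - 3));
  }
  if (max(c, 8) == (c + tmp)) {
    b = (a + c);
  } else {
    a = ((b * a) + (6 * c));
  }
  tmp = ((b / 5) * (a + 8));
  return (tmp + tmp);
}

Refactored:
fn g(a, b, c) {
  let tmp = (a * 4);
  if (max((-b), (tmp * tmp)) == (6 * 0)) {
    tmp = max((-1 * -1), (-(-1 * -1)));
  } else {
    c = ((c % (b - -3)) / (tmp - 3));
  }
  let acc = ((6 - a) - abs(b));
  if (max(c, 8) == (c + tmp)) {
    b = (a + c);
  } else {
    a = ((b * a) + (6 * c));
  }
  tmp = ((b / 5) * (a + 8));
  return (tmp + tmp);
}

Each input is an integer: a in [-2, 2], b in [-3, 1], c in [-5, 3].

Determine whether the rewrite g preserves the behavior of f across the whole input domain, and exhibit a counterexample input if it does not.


Equivalent — the differences include arithmetic usage differs; min/max/abs usage differs; constant usage differs; local variable names differ; statement counts differ, yet no declared input distinguishes the two.
As a probe, take a=1, b=1, c=1: f runs tmp becomes 4; next (max((-b), (tmp * tmp)) == (6 * 0)) evaluates to false; next c becomes 1; next (max(c, 8) == (c + tmp)) evaluates to false; next a becomes 7; next tmp becomes 0; next final value 0; g runs tmp becomes 4; next (max((-b), (tmp * tmp)) == (6 * 0)) evaluates to false; next c becomes 1; next acc becomes 4; next (max(c, 8) == (c + tmp)) evaluates to false; next a becomes 7; next tmp becomes 0; next final value 0; both end at 0.
Checked all 225 inputs in the declared domain: the outputs agree on every one.
verdict: equivalent


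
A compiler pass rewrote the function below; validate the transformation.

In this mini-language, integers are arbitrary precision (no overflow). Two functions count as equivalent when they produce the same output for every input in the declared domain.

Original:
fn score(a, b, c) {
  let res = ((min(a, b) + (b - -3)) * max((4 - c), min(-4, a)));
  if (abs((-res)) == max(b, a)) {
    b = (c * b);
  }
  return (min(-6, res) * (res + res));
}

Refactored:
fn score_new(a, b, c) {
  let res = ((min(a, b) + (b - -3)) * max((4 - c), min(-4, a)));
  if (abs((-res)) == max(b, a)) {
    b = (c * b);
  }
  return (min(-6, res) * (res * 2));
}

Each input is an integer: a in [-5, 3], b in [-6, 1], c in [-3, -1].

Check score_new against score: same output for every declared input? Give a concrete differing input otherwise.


This is a faithful refactor — arithmetic usage differs; also constant usage differs, but the computed results match everywhere.
Spot check at a=2, b=-6, c=-2 — score: res := -54 | (abs((-res)) == max(b, a)): false | result 5832. score_new: res := -54 | (abs((-res)) == max(b, a)): false | result 5832. Both give 5832.
Checked all 216 inputs in the declared domain: the outputs agree on every one.
verdict: equivalent


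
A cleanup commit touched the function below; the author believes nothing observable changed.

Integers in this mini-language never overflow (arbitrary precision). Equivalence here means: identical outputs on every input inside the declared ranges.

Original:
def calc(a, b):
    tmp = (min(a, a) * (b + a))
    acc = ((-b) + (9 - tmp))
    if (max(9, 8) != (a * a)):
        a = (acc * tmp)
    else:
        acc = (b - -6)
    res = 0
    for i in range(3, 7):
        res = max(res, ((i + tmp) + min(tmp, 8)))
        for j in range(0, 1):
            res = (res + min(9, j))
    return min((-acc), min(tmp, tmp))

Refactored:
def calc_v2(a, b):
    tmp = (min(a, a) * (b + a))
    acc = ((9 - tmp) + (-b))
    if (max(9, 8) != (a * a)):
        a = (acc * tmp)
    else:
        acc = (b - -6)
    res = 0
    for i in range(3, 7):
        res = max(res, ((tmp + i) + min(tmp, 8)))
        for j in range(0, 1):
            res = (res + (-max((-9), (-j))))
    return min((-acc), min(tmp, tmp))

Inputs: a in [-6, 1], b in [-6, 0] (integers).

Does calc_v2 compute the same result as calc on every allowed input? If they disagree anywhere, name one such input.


Differences: min/max/abs usage differs — yet all 56 inputs agree.
verdict: equivalent


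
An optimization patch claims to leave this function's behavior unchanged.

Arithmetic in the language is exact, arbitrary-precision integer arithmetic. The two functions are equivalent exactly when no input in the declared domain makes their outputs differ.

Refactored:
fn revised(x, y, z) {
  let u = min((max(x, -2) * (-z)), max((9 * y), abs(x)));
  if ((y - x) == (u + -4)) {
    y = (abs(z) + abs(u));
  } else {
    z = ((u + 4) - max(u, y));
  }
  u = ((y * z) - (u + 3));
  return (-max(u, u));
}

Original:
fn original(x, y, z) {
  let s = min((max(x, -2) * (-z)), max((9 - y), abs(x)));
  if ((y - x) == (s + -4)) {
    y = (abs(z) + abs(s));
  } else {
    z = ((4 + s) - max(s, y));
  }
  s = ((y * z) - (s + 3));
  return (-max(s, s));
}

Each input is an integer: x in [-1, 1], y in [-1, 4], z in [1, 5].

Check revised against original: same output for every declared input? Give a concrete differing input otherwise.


Try x=-1, y=-1, z=2.
original: s=2, then ((y - x) == (s + -4)) is false, then z=4, then s=-9, then returns 9
revised: u=1, then ((y - x) == (u + -4)) is false, then z=4, then u=-8, then returns 8
9 and 8 differ, so these are not the same function on this domain.
verdict: not equivalent; witness: x=-1, y=-1, z=2


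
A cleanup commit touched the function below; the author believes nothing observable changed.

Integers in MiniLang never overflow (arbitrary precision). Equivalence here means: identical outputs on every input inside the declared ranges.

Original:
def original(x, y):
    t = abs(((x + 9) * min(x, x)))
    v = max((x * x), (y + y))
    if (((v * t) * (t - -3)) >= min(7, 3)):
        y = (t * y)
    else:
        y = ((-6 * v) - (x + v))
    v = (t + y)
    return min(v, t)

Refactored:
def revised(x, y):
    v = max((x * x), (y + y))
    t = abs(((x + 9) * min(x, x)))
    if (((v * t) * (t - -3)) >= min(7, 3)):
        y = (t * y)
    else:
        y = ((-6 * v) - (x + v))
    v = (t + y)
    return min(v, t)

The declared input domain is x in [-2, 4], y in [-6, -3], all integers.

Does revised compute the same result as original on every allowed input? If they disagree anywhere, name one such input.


The two versions differ — the changes include same computation, different form.
One worked example (x=1, y=-5) — original: t=10, then v=1, then (((v * t) * (t - -3)) >= min(7, 3)) is true, then y=-50, then v=-40, then returns -40; revised: v=1, then t=10, then (((v * t) * (t - -3)) >= min(7, 3)) is true, then y=-50, then v=-40, then returns -40; agreement on -40.
Sweeping the whole domain (28 inputs) finds no disagreement.
verdict: equivalent


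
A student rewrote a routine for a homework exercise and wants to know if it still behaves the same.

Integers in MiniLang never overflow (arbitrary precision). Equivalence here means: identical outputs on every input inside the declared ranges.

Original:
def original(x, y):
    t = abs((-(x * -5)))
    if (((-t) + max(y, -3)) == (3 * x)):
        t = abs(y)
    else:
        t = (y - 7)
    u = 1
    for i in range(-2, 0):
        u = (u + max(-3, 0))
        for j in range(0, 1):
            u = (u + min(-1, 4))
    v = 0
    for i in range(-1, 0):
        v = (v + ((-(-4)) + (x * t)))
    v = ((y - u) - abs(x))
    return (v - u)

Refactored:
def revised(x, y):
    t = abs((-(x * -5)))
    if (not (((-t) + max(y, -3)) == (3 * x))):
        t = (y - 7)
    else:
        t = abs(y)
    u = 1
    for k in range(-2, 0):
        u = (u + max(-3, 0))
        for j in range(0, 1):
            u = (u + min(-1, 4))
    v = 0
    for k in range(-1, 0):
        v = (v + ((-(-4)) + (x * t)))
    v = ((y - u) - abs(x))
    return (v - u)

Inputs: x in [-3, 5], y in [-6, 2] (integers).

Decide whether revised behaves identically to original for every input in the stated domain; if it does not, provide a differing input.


Although boolean connective usage differs; also local variable names differ, 81/81 inputs agree.
verdict: equivalent


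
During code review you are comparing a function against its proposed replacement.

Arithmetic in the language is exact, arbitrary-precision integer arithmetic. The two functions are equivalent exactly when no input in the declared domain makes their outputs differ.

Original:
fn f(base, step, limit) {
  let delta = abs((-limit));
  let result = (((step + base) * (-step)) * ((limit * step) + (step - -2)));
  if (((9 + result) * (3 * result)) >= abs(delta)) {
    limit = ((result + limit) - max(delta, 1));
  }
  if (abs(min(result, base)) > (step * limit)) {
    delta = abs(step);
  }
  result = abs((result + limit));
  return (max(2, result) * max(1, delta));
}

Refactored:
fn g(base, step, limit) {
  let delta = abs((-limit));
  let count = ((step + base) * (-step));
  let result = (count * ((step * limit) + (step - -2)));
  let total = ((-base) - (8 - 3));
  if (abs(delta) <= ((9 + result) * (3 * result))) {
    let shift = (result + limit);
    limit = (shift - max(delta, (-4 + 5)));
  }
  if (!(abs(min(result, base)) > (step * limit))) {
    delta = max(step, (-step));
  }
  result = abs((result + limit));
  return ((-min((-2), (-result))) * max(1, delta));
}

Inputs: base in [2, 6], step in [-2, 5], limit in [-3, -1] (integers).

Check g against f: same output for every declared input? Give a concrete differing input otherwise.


On input base=2, step=-2, limit=-3, f returns 9 while g returns 6.
verdict: not equivalent; witness: base=2, step=-2, limit=-3


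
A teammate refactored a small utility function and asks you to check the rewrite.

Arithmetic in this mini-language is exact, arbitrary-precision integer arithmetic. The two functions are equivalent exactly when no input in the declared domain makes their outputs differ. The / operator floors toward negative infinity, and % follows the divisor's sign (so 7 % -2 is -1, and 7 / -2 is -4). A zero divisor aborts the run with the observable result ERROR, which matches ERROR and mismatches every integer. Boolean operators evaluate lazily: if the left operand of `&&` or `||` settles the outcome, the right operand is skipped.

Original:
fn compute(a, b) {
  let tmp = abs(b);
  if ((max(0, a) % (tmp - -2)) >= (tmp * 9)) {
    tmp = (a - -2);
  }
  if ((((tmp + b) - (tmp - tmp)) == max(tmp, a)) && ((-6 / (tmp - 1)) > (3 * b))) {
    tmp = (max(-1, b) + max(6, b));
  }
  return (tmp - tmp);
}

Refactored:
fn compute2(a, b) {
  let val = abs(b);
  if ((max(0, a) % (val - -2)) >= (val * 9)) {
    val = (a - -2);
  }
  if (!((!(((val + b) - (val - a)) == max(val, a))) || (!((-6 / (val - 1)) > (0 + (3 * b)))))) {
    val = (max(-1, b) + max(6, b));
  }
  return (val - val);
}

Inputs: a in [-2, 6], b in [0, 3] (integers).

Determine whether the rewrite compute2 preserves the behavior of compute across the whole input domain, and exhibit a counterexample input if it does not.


Run the pair on a=-1, b=0.
compute: tmp = 0; ((max(0, a) % (tmp - -2)) >= (tmp * 9)) -> true; tmp = 1; division by zero -> ERROR
compute2: val = 0; ((max(0, a) % (val - -2)) >= (val * 9)) -> true; val = 1; (!((!(((val + b) - (val - a)) == max(val, a))) || (!((-6 / (val - 1)) > (0 + (3 * b)))))) -> false; return 0
ERROR vs 0 — the two versions disagree here.
verdict: not equivalent; witness: a=-1, b=0
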